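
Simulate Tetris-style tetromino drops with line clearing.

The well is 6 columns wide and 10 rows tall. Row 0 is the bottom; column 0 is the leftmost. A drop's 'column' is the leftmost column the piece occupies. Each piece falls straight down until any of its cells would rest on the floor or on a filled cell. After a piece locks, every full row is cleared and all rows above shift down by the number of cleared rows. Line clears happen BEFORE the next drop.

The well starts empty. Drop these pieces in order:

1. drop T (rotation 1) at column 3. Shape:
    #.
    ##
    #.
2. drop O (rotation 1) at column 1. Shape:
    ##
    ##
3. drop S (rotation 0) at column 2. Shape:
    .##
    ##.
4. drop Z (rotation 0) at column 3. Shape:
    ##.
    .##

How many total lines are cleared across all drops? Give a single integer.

Answer: 0

Derivation:
Drop 1: T rot1 at col 3 lands with bottom-row=0; cleared 0 line(s) (total 0); column heights now [0 0 0 3 2 0], max=3
Drop 2: O rot1 at col 1 lands with bottom-row=0; cleared 0 line(s) (total 0); column heights now [0 2 2 3 2 0], max=3
Drop 3: S rot0 at col 2 lands with bottom-row=3; cleared 0 line(s) (total 0); column heights now [0 2 4 5 5 0], max=5
Drop 4: Z rot0 at col 3 lands with bottom-row=5; cleared 0 line(s) (total 0); column heights now [0 2 4 7 7 6], max=7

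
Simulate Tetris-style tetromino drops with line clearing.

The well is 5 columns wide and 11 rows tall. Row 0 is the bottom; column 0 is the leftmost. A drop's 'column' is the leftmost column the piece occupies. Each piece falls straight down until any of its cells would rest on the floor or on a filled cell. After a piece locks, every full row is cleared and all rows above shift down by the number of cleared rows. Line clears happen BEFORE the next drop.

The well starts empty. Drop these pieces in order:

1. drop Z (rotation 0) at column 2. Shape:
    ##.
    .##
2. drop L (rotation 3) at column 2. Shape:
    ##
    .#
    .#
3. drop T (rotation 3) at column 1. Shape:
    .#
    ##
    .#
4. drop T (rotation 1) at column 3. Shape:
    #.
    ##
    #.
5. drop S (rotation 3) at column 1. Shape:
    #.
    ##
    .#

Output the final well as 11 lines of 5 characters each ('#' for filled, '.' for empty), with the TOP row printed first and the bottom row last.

Drop 1: Z rot0 at col 2 lands with bottom-row=0; cleared 0 line(s) (total 0); column heights now [0 0 2 2 1], max=2
Drop 2: L rot3 at col 2 lands with bottom-row=2; cleared 0 line(s) (total 0); column heights now [0 0 5 5 1], max=5
Drop 3: T rot3 at col 1 lands with bottom-row=5; cleared 0 line(s) (total 0); column heights now [0 7 8 5 1], max=8
Drop 4: T rot1 at col 3 lands with bottom-row=5; cleared 0 line(s) (total 0); column heights now [0 7 8 8 7], max=8
Drop 5: S rot3 at col 1 lands with bottom-row=8; cleared 0 line(s) (total 0); column heights now [0 11 10 8 7], max=11

Answer: .#...
.##..
..#..
..##.
.####
..##.
..##.
...#.
...#.
..##.
...##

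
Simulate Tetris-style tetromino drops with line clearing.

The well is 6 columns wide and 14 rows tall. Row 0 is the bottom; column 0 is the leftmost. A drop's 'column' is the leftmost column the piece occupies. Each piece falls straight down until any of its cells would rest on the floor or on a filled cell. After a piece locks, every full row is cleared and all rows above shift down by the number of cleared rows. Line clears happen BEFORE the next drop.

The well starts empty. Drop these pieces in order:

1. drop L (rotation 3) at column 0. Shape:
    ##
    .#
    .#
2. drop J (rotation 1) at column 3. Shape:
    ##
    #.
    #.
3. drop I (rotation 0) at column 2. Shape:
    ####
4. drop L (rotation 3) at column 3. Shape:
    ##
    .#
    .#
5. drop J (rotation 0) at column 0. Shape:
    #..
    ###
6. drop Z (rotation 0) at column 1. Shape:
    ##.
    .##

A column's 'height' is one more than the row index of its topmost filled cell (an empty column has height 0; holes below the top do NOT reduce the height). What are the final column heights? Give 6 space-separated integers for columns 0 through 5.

Answer: 6 9 9 8 7 4

Derivation:
Drop 1: L rot3 at col 0 lands with bottom-row=0; cleared 0 line(s) (total 0); column heights now [3 3 0 0 0 0], max=3
Drop 2: J rot1 at col 3 lands with bottom-row=0; cleared 0 line(s) (total 0); column heights now [3 3 0 3 3 0], max=3
Drop 3: I rot0 at col 2 lands with bottom-row=3; cleared 0 line(s) (total 0); column heights now [3 3 4 4 4 4], max=4
Drop 4: L rot3 at col 3 lands with bottom-row=4; cleared 0 line(s) (total 0); column heights now [3 3 4 7 7 4], max=7
Drop 5: J rot0 at col 0 lands with bottom-row=4; cleared 0 line(s) (total 0); column heights now [6 5 5 7 7 4], max=7
Drop 6: Z rot0 at col 1 lands with bottom-row=7; cleared 0 line(s) (total 0); column heights now [6 9 9 8 7 4], max=9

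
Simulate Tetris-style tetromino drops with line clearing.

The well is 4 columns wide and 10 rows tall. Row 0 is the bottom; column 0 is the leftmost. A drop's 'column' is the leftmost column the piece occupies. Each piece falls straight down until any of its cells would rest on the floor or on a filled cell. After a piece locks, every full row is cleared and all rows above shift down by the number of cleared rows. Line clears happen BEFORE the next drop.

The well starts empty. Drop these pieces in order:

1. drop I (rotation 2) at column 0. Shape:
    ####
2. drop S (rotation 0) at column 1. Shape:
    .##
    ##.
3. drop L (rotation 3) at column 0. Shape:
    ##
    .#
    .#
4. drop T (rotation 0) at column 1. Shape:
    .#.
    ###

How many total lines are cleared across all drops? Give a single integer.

Drop 1: I rot2 at col 0 lands with bottom-row=0; cleared 1 line(s) (total 1); column heights now [0 0 0 0], max=0
Drop 2: S rot0 at col 1 lands with bottom-row=0; cleared 0 line(s) (total 1); column heights now [0 1 2 2], max=2
Drop 3: L rot3 at col 0 lands with bottom-row=1; cleared 0 line(s) (total 1); column heights now [4 4 2 2], max=4
Drop 4: T rot0 at col 1 lands with bottom-row=4; cleared 0 line(s) (total 1); column heights now [4 5 6 5], max=6

Answer: 1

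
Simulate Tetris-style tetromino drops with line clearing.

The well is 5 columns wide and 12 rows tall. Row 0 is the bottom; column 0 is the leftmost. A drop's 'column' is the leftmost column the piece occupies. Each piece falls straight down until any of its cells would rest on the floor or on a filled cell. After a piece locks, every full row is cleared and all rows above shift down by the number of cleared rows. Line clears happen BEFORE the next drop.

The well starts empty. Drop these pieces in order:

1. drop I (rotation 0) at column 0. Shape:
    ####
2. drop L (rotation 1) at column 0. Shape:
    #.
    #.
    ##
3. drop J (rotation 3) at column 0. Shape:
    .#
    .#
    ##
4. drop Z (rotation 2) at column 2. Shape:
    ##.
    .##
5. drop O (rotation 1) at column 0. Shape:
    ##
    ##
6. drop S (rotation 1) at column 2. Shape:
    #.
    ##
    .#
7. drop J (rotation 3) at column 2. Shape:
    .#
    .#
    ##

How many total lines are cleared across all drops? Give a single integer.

Answer: 0

Derivation:
Drop 1: I rot0 at col 0 lands with bottom-row=0; cleared 0 line(s) (total 0); column heights now [1 1 1 1 0], max=1
Drop 2: L rot1 at col 0 lands with bottom-row=1; cleared 0 line(s) (total 0); column heights now [4 2 1 1 0], max=4
Drop 3: J rot3 at col 0 lands with bottom-row=4; cleared 0 line(s) (total 0); column heights now [5 7 1 1 0], max=7
Drop 4: Z rot2 at col 2 lands with bottom-row=1; cleared 0 line(s) (total 0); column heights now [5 7 3 3 2], max=7
Drop 5: O rot1 at col 0 lands with bottom-row=7; cleared 0 line(s) (total 0); column heights now [9 9 3 3 2], max=9
Drop 6: S rot1 at col 2 lands with bottom-row=3; cleared 0 line(s) (total 0); column heights now [9 9 6 5 2], max=9
Drop 7: J rot3 at col 2 lands with bottom-row=6; cleared 0 line(s) (total 0); column heights now [9 9 7 9 2], max=9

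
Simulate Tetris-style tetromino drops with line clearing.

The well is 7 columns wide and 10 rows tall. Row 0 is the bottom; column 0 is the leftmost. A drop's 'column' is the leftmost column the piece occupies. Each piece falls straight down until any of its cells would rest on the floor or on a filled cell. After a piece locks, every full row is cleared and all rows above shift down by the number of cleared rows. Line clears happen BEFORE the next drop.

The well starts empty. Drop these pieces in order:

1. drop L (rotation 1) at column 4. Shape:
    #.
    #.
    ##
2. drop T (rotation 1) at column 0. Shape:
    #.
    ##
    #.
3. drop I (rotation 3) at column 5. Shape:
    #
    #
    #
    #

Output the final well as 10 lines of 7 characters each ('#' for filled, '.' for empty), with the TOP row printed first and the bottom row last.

Answer: .......
.......
.......
.......
.......
.....#.
.....#.
#...##.
##..##.
#...##.

Derivation:
Drop 1: L rot1 at col 4 lands with bottom-row=0; cleared 0 line(s) (total 0); column heights now [0 0 0 0 3 1 0], max=3
Drop 2: T rot1 at col 0 lands with bottom-row=0; cleared 0 line(s) (total 0); column heights now [3 2 0 0 3 1 0], max=3
Drop 3: I rot3 at col 5 lands with bottom-row=1; cleared 0 line(s) (total 0); column heights now [3 2 0 0 3 5 0], max=5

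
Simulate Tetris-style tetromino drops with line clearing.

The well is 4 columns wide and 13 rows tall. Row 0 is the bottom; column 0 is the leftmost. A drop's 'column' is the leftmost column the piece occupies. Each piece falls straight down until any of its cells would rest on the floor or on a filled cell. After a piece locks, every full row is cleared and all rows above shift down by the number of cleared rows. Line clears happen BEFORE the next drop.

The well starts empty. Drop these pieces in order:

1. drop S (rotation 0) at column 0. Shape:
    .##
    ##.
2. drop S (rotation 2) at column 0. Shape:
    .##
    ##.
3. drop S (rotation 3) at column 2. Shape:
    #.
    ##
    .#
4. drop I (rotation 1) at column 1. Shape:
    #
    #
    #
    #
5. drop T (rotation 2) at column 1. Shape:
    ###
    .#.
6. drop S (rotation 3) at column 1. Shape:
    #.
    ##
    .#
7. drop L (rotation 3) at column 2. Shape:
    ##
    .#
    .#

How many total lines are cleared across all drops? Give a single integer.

Answer: 0

Derivation:
Drop 1: S rot0 at col 0 lands with bottom-row=0; cleared 0 line(s) (total 0); column heights now [1 2 2 0], max=2
Drop 2: S rot2 at col 0 lands with bottom-row=2; cleared 0 line(s) (total 0); column heights now [3 4 4 0], max=4
Drop 3: S rot3 at col 2 lands with bottom-row=3; cleared 0 line(s) (total 0); column heights now [3 4 6 5], max=6
Drop 4: I rot1 at col 1 lands with bottom-row=4; cleared 0 line(s) (total 0); column heights now [3 8 6 5], max=8
Drop 5: T rot2 at col 1 lands with bottom-row=7; cleared 0 line(s) (total 0); column heights now [3 9 9 9], max=9
Drop 6: S rot3 at col 1 lands with bottom-row=9; cleared 0 line(s) (total 0); column heights now [3 12 11 9], max=12
Drop 7: L rot3 at col 2 lands with bottom-row=9; cleared 0 line(s) (total 0); column heights now [3 12 12 12], max=12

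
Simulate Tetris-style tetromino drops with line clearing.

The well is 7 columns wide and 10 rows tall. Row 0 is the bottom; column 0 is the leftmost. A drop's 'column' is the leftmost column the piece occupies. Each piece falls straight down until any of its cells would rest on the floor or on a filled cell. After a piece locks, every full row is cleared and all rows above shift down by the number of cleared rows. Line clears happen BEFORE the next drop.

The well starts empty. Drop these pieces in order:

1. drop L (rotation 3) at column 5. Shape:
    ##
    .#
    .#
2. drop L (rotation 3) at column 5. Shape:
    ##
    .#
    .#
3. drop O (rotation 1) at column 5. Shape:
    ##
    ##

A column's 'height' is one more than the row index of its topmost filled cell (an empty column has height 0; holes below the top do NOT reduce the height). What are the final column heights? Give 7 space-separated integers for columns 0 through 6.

Answer: 0 0 0 0 0 8 8

Derivation:
Drop 1: L rot3 at col 5 lands with bottom-row=0; cleared 0 line(s) (total 0); column heights now [0 0 0 0 0 3 3], max=3
Drop 2: L rot3 at col 5 lands with bottom-row=3; cleared 0 line(s) (total 0); column heights now [0 0 0 0 0 6 6], max=6
Drop 3: O rot1 at col 5 lands with bottom-row=6; cleared 0 line(s) (total 0); column heights now [0 0 0 0 0 8 8], max=8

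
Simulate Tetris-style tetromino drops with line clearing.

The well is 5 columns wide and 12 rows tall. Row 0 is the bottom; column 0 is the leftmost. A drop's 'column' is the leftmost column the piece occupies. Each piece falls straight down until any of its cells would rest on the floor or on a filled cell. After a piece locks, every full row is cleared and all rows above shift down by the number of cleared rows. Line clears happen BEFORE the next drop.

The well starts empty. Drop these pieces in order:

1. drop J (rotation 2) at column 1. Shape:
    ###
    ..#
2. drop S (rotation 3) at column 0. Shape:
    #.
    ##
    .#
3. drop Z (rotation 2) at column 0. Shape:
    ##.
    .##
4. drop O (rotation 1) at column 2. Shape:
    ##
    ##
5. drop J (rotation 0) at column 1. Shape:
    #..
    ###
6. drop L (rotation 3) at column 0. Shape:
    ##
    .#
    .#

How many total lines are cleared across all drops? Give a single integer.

Answer: 0

Derivation:
Drop 1: J rot2 at col 1 lands with bottom-row=0; cleared 0 line(s) (total 0); column heights now [0 2 2 2 0], max=2
Drop 2: S rot3 at col 0 lands with bottom-row=2; cleared 0 line(s) (total 0); column heights now [5 4 2 2 0], max=5
Drop 3: Z rot2 at col 0 lands with bottom-row=4; cleared 0 line(s) (total 0); column heights now [6 6 5 2 0], max=6
Drop 4: O rot1 at col 2 lands with bottom-row=5; cleared 0 line(s) (total 0); column heights now [6 6 7 7 0], max=7
Drop 5: J rot0 at col 1 lands with bottom-row=7; cleared 0 line(s) (total 0); column heights now [6 9 8 8 0], max=9
Drop 6: L rot3 at col 0 lands with bottom-row=9; cleared 0 line(s) (total 0); column heights now [12 12 8 8 0], max=12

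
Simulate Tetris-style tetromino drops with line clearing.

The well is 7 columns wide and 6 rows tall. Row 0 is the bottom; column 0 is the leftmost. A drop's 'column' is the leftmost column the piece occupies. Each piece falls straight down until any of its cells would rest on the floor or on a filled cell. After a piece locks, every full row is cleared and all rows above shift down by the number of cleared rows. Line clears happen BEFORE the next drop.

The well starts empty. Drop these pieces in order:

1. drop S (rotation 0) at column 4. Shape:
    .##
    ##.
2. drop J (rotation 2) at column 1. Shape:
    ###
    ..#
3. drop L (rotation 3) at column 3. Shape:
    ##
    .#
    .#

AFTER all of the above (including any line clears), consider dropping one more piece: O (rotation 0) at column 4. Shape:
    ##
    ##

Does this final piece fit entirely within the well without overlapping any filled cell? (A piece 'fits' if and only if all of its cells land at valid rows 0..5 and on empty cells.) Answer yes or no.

Answer: yes

Derivation:
Drop 1: S rot0 at col 4 lands with bottom-row=0; cleared 0 line(s) (total 0); column heights now [0 0 0 0 1 2 2], max=2
Drop 2: J rot2 at col 1 lands with bottom-row=0; cleared 0 line(s) (total 0); column heights now [0 2 2 2 1 2 2], max=2
Drop 3: L rot3 at col 3 lands with bottom-row=1; cleared 0 line(s) (total 0); column heights now [0 2 2 4 4 2 2], max=4
Test piece O rot0 at col 4 (width 2): heights before test = [0 2 2 4 4 2 2]; fits = True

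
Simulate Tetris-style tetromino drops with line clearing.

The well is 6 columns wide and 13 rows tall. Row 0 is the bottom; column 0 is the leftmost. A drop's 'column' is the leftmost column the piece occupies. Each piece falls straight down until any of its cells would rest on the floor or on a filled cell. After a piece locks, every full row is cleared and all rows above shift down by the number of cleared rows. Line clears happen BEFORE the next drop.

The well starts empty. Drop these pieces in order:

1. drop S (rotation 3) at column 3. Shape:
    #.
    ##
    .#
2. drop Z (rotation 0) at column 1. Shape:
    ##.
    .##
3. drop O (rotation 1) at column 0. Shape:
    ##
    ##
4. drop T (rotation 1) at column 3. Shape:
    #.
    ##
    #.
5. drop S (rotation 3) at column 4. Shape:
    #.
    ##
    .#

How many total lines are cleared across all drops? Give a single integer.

Drop 1: S rot3 at col 3 lands with bottom-row=0; cleared 0 line(s) (total 0); column heights now [0 0 0 3 2 0], max=3
Drop 2: Z rot0 at col 1 lands with bottom-row=3; cleared 0 line(s) (total 0); column heights now [0 5 5 4 2 0], max=5
Drop 3: O rot1 at col 0 lands with bottom-row=5; cleared 0 line(s) (total 0); column heights now [7 7 5 4 2 0], max=7
Drop 4: T rot1 at col 3 lands with bottom-row=4; cleared 0 line(s) (total 0); column heights now [7 7 5 7 6 0], max=7
Drop 5: S rot3 at col 4 lands with bottom-row=5; cleared 0 line(s) (total 0); column heights now [7 7 5 7 8 7], max=8

Answer: 0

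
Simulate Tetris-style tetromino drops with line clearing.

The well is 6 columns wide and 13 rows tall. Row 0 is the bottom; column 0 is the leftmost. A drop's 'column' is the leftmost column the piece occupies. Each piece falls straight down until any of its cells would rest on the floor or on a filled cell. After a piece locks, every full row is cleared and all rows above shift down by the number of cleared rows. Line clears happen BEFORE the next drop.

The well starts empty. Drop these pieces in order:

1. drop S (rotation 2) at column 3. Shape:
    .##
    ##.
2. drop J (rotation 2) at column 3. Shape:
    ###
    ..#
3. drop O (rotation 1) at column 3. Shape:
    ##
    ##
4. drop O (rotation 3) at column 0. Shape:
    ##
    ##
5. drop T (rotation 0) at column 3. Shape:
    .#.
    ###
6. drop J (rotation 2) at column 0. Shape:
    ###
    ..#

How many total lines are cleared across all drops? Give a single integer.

Drop 1: S rot2 at col 3 lands with bottom-row=0; cleared 0 line(s) (total 0); column heights now [0 0 0 1 2 2], max=2
Drop 2: J rot2 at col 3 lands with bottom-row=2; cleared 0 line(s) (total 0); column heights now [0 0 0 4 4 4], max=4
Drop 3: O rot1 at col 3 lands with bottom-row=4; cleared 0 line(s) (total 0); column heights now [0 0 0 6 6 4], max=6
Drop 4: O rot3 at col 0 lands with bottom-row=0; cleared 0 line(s) (total 0); column heights now [2 2 0 6 6 4], max=6
Drop 5: T rot0 at col 3 lands with bottom-row=6; cleared 0 line(s) (total 0); column heights now [2 2 0 7 8 7], max=8
Drop 6: J rot2 at col 0 lands with bottom-row=1; cleared 0 line(s) (total 0); column heights now [3 3 3 7 8 7], max=8

Answer: 0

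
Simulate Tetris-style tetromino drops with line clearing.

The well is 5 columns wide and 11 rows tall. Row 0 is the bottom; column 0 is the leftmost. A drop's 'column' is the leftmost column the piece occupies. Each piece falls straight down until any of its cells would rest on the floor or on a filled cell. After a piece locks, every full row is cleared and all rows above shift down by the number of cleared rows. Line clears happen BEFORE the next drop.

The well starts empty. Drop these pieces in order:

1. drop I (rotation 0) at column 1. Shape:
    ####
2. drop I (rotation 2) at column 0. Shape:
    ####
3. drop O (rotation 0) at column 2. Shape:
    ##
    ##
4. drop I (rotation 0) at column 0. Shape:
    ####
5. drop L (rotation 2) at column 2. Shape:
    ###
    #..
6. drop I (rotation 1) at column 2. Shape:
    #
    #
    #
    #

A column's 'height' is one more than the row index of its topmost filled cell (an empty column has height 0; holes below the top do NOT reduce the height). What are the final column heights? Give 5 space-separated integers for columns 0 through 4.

Drop 1: I rot0 at col 1 lands with bottom-row=0; cleared 0 line(s) (total 0); column heights now [0 1 1 1 1], max=1
Drop 2: I rot2 at col 0 lands with bottom-row=1; cleared 0 line(s) (total 0); column heights now [2 2 2 2 1], max=2
Drop 3: O rot0 at col 2 lands with bottom-row=2; cleared 0 line(s) (total 0); column heights now [2 2 4 4 1], max=4
Drop 4: I rot0 at col 0 lands with bottom-row=4; cleared 0 line(s) (total 0); column heights now [5 5 5 5 1], max=5
Drop 5: L rot2 at col 2 lands with bottom-row=5; cleared 0 line(s) (total 0); column heights now [5 5 7 7 7], max=7
Drop 6: I rot1 at col 2 lands with bottom-row=7; cleared 0 line(s) (total 0); column heights now [5 5 11 7 7], max=11

Answer: 5 5 11 7 7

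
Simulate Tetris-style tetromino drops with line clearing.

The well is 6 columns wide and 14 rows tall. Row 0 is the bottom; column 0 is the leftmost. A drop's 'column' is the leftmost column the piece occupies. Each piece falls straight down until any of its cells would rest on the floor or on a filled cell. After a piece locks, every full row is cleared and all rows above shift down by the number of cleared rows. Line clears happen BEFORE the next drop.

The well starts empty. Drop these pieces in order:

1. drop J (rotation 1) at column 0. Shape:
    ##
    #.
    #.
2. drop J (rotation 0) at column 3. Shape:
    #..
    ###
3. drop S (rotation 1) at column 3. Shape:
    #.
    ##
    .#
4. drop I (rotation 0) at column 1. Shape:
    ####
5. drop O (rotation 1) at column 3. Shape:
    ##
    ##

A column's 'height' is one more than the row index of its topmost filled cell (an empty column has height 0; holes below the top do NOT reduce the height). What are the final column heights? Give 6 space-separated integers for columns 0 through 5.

Drop 1: J rot1 at col 0 lands with bottom-row=0; cleared 0 line(s) (total 0); column heights now [3 3 0 0 0 0], max=3
Drop 2: J rot0 at col 3 lands with bottom-row=0; cleared 0 line(s) (total 0); column heights now [3 3 0 2 1 1], max=3
Drop 3: S rot1 at col 3 lands with bottom-row=1; cleared 0 line(s) (total 0); column heights now [3 3 0 4 3 1], max=4
Drop 4: I rot0 at col 1 lands with bottom-row=4; cleared 0 line(s) (total 0); column heights now [3 5 5 5 5 1], max=5
Drop 5: O rot1 at col 3 lands with bottom-row=5; cleared 0 line(s) (total 0); column heights now [3 5 5 7 7 1], max=7

Answer: 3 5 5 7 7 1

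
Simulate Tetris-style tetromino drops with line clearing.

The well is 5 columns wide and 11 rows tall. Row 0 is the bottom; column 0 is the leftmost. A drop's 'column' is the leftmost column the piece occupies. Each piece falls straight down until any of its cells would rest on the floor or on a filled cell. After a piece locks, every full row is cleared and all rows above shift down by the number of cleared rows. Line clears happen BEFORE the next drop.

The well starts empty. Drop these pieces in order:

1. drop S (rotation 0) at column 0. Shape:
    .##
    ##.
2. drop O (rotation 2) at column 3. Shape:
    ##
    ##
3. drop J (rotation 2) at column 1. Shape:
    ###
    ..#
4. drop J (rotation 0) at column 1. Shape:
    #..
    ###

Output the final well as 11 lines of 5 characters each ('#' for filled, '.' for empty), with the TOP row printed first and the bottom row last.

Drop 1: S rot0 at col 0 lands with bottom-row=0; cleared 0 line(s) (total 0); column heights now [1 2 2 0 0], max=2
Drop 2: O rot2 at col 3 lands with bottom-row=0; cleared 0 line(s) (total 0); column heights now [1 2 2 2 2], max=2
Drop 3: J rot2 at col 1 lands with bottom-row=2; cleared 0 line(s) (total 0); column heights now [1 4 4 4 2], max=4
Drop 4: J rot0 at col 1 lands with bottom-row=4; cleared 0 line(s) (total 0); column heights now [1 6 5 5 2], max=6

Answer: .....
.....
.....
.....
.....
.#...
.###.
.###.
...#.
.####
##.##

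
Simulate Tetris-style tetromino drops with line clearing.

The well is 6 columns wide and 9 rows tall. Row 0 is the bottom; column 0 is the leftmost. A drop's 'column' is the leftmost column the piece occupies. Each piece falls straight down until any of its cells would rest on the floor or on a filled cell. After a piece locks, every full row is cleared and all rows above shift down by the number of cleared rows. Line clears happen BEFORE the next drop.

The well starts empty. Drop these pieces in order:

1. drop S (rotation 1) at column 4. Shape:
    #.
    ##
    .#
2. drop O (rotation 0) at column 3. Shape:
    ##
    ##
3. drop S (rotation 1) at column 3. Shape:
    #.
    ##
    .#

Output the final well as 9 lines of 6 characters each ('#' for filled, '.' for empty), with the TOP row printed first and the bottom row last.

Drop 1: S rot1 at col 4 lands with bottom-row=0; cleared 0 line(s) (total 0); column heights now [0 0 0 0 3 2], max=3
Drop 2: O rot0 at col 3 lands with bottom-row=3; cleared 0 line(s) (total 0); column heights now [0 0 0 5 5 2], max=5
Drop 3: S rot1 at col 3 lands with bottom-row=5; cleared 0 line(s) (total 0); column heights now [0 0 0 8 7 2], max=8

Answer: ......
...#..
...##.
....#.
...##.
...##.
....#.
....##
.....#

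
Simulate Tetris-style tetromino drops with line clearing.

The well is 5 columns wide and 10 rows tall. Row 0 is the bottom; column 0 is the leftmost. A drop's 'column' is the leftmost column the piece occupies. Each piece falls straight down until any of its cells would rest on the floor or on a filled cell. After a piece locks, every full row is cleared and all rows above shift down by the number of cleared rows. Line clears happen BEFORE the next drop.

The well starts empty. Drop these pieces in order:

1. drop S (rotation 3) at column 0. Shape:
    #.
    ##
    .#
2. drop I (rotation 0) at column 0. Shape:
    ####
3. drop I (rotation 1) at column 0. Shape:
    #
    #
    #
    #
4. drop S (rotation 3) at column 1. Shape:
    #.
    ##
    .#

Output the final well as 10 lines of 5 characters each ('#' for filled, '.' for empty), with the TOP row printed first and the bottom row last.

Drop 1: S rot3 at col 0 lands with bottom-row=0; cleared 0 line(s) (total 0); column heights now [3 2 0 0 0], max=3
Drop 2: I rot0 at col 0 lands with bottom-row=3; cleared 0 line(s) (total 0); column heights now [4 4 4 4 0], max=4
Drop 3: I rot1 at col 0 lands with bottom-row=4; cleared 0 line(s) (total 0); column heights now [8 4 4 4 0], max=8
Drop 4: S rot3 at col 1 lands with bottom-row=4; cleared 0 line(s) (total 0); column heights now [8 7 6 4 0], max=8

Answer: .....
.....
#....
##...
###..
#.#..
####.
#....
##...
.#...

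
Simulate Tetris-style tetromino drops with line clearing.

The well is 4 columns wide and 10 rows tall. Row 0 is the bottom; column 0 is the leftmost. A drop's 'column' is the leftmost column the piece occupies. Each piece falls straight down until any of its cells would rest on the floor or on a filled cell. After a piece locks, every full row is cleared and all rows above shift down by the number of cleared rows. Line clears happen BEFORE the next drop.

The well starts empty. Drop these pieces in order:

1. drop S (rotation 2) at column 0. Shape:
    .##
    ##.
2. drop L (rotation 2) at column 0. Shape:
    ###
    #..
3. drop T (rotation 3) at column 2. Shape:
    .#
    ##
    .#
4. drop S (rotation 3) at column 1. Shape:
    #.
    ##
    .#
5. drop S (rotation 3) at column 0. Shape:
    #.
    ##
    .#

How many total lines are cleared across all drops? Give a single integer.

Drop 1: S rot2 at col 0 lands with bottom-row=0; cleared 0 line(s) (total 0); column heights now [1 2 2 0], max=2
Drop 2: L rot2 at col 0 lands with bottom-row=1; cleared 0 line(s) (total 0); column heights now [3 3 3 0], max=3
Drop 3: T rot3 at col 2 lands with bottom-row=2; cleared 1 line(s) (total 1); column heights now [2 2 3 4], max=4
Drop 4: S rot3 at col 1 lands with bottom-row=3; cleared 0 line(s) (total 1); column heights now [2 6 5 4], max=6
Drop 5: S rot3 at col 0 lands with bottom-row=6; cleared 0 line(s) (total 1); column heights now [9 8 5 4], max=9

Answer: 1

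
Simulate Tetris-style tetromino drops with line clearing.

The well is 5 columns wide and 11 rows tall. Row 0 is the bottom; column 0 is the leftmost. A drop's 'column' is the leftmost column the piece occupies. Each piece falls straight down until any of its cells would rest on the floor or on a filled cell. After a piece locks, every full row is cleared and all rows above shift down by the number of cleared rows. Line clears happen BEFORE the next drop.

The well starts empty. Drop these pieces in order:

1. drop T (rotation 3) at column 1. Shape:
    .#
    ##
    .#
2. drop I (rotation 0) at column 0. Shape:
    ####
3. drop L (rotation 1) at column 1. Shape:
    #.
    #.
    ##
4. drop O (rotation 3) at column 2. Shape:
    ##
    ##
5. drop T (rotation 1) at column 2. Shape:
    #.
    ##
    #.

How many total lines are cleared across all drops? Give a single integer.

Answer: 0

Derivation:
Drop 1: T rot3 at col 1 lands with bottom-row=0; cleared 0 line(s) (total 0); column heights now [0 2 3 0 0], max=3
Drop 2: I rot0 at col 0 lands with bottom-row=3; cleared 0 line(s) (total 0); column heights now [4 4 4 4 0], max=4
Drop 3: L rot1 at col 1 lands with bottom-row=4; cleared 0 line(s) (total 0); column heights now [4 7 5 4 0], max=7
Drop 4: O rot3 at col 2 lands with bottom-row=5; cleared 0 line(s) (total 0); column heights now [4 7 7 7 0], max=7
Drop 5: T rot1 at col 2 lands with bottom-row=7; cleared 0 line(s) (total 0); column heights now [4 7 10 9 0], max=10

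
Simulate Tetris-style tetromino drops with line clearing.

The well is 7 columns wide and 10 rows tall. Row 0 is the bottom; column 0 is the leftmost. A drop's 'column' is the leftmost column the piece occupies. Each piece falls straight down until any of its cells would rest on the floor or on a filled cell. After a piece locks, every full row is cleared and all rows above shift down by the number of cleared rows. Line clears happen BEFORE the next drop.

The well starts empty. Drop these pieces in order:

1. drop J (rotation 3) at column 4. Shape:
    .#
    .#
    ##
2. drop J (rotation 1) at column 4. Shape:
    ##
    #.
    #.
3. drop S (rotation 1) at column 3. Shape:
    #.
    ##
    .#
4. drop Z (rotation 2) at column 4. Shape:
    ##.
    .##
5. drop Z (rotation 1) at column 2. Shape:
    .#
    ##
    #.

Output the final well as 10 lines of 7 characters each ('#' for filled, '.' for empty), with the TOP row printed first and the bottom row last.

Answer: .......
...#...
..##...
..####.
...####
....#..
....##.
....##.
....##.
....##.

Derivation:
Drop 1: J rot3 at col 4 lands with bottom-row=0; cleared 0 line(s) (total 0); column heights now [0 0 0 0 1 3 0], max=3
Drop 2: J rot1 at col 4 lands with bottom-row=1; cleared 0 line(s) (total 0); column heights now [0 0 0 0 4 4 0], max=4
Drop 3: S rot1 at col 3 lands with bottom-row=4; cleared 0 line(s) (total 0); column heights now [0 0 0 7 6 4 0], max=7
Drop 4: Z rot2 at col 4 lands with bottom-row=5; cleared 0 line(s) (total 0); column heights now [0 0 0 7 7 7 6], max=7
Drop 5: Z rot1 at col 2 lands with bottom-row=6; cleared 0 line(s) (total 0); column heights now [0 0 8 9 7 7 6], max=9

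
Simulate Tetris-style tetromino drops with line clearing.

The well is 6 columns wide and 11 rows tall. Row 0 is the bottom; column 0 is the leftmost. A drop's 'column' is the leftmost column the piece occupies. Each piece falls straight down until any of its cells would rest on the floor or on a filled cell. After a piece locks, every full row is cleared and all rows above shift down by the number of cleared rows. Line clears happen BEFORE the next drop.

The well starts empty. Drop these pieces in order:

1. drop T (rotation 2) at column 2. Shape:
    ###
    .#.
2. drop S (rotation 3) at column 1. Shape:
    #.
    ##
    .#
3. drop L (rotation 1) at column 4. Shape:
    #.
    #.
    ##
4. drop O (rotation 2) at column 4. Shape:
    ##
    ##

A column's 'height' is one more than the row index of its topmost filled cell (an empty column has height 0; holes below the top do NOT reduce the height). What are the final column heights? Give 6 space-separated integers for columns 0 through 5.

Answer: 0 5 4 2 7 7

Derivation:
Drop 1: T rot2 at col 2 lands with bottom-row=0; cleared 0 line(s) (total 0); column heights now [0 0 2 2 2 0], max=2
Drop 2: S rot3 at col 1 lands with bottom-row=2; cleared 0 line(s) (total 0); column heights now [0 5 4 2 2 0], max=5
Drop 3: L rot1 at col 4 lands with bottom-row=2; cleared 0 line(s) (total 0); column heights now [0 5 4 2 5 3], max=5
Drop 4: O rot2 at col 4 lands with bottom-row=5; cleared 0 line(s) (total 0); column heights now [0 5 4 2 7 7], max=7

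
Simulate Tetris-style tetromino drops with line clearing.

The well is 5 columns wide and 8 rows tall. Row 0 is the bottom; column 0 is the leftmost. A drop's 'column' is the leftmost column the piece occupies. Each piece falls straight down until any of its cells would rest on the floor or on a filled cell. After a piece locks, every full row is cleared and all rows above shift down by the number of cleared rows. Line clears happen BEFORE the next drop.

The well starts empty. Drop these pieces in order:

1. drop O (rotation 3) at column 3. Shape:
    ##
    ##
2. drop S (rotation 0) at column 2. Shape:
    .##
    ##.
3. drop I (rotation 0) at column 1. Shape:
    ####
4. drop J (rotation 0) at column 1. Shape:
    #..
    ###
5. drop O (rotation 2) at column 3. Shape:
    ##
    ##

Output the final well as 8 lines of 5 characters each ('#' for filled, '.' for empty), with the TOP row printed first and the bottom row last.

Answer: ...##
.#.##
.###.
.####
...##
..##.
...##
...##

Derivation:
Drop 1: O rot3 at col 3 lands with bottom-row=0; cleared 0 line(s) (total 0); column heights now [0 0 0 2 2], max=2
Drop 2: S rot0 at col 2 lands with bottom-row=2; cleared 0 line(s) (total 0); column heights now [0 0 3 4 4], max=4
Drop 3: I rot0 at col 1 lands with bottom-row=4; cleared 0 line(s) (total 0); column heights now [0 5 5 5 5], max=5
Drop 4: J rot0 at col 1 lands with bottom-row=5; cleared 0 line(s) (total 0); column heights now [0 7 6 6 5], max=7
Drop 5: O rot2 at col 3 lands with bottom-row=6; cleared 0 line(s) (total 0); column heights now [0 7 6 8 8], max=8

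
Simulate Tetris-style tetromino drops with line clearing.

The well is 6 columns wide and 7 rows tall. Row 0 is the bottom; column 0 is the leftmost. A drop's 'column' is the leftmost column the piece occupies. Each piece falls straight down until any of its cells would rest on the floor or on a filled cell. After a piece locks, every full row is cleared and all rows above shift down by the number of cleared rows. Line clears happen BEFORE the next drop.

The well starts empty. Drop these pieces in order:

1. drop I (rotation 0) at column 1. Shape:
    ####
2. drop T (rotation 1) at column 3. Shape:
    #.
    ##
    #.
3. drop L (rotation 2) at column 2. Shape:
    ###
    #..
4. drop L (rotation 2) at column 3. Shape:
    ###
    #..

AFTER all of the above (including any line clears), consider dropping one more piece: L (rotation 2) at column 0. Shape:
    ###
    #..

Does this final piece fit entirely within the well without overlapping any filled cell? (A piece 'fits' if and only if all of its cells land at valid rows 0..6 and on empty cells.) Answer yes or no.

Answer: yes

Derivation:
Drop 1: I rot0 at col 1 lands with bottom-row=0; cleared 0 line(s) (total 0); column heights now [0 1 1 1 1 0], max=1
Drop 2: T rot1 at col 3 lands with bottom-row=1; cleared 0 line(s) (total 0); column heights now [0 1 1 4 3 0], max=4
Drop 3: L rot2 at col 2 lands with bottom-row=3; cleared 0 line(s) (total 0); column heights now [0 1 5 5 5 0], max=5
Drop 4: L rot2 at col 3 lands with bottom-row=5; cleared 0 line(s) (total 0); column heights now [0 1 5 7 7 7], max=7
Test piece L rot2 at col 0 (width 3): heights before test = [0 1 5 7 7 7]; fits = True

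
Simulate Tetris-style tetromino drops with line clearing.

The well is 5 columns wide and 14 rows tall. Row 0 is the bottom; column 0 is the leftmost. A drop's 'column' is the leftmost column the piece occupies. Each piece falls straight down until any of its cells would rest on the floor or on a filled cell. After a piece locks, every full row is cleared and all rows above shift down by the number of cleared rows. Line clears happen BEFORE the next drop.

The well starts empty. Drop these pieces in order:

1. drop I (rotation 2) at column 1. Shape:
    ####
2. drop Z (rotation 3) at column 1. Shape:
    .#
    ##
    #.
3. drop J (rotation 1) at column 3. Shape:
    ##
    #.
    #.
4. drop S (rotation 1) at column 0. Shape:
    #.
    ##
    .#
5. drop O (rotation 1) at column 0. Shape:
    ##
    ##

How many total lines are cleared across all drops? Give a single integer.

Answer: 0

Derivation:
Drop 1: I rot2 at col 1 lands with bottom-row=0; cleared 0 line(s) (total 0); column heights now [0 1 1 1 1], max=1
Drop 2: Z rot3 at col 1 lands with bottom-row=1; cleared 0 line(s) (total 0); column heights now [0 3 4 1 1], max=4
Drop 3: J rot1 at col 3 lands with bottom-row=1; cleared 0 line(s) (total 0); column heights now [0 3 4 4 4], max=4
Drop 4: S rot1 at col 0 lands with bottom-row=3; cleared 0 line(s) (total 0); column heights now [6 5 4 4 4], max=6
Drop 5: O rot1 at col 0 lands with bottom-row=6; cleared 0 line(s) (total 0); column heights now [8 8 4 4 4], max=8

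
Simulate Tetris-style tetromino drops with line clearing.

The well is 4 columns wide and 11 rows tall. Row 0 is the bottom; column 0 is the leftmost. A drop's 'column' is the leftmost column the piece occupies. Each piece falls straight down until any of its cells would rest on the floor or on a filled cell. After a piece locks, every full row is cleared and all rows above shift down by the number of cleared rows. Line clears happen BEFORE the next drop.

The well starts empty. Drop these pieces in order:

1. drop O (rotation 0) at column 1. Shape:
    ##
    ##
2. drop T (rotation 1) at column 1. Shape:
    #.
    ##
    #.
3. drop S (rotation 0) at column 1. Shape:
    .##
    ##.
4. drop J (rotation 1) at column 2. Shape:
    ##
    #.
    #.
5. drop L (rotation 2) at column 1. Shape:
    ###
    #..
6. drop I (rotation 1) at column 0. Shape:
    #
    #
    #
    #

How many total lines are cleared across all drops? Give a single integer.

Drop 1: O rot0 at col 1 lands with bottom-row=0; cleared 0 line(s) (total 0); column heights now [0 2 2 0], max=2
Drop 2: T rot1 at col 1 lands with bottom-row=2; cleared 0 line(s) (total 0); column heights now [0 5 4 0], max=5
Drop 3: S rot0 at col 1 lands with bottom-row=5; cleared 0 line(s) (total 0); column heights now [0 6 7 7], max=7
Drop 4: J rot1 at col 2 lands with bottom-row=7; cleared 0 line(s) (total 0); column heights now [0 6 10 10], max=10
Drop 5: L rot2 at col 1 lands with bottom-row=9; cleared 0 line(s) (total 0); column heights now [0 11 11 11], max=11
Drop 6: I rot1 at col 0 lands with bottom-row=0; cleared 0 line(s) (total 0); column heights now [4 11 11 11], max=11

Answer: 0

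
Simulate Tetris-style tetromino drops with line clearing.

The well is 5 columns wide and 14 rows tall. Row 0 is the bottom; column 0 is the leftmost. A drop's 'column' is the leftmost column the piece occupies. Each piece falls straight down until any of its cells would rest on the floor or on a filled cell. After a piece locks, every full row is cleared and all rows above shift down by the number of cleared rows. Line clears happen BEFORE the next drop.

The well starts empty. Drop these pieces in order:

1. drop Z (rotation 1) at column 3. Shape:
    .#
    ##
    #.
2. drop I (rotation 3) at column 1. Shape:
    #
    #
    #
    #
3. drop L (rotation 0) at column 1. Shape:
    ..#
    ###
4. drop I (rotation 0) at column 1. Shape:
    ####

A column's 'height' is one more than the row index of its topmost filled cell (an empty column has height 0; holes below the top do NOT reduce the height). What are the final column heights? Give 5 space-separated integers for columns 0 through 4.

Answer: 0 7 7 7 7

Derivation:
Drop 1: Z rot1 at col 3 lands with bottom-row=0; cleared 0 line(s) (total 0); column heights now [0 0 0 2 3], max=3
Drop 2: I rot3 at col 1 lands with bottom-row=0; cleared 0 line(s) (total 0); column heights now [0 4 0 2 3], max=4
Drop 3: L rot0 at col 1 lands with bottom-row=4; cleared 0 line(s) (total 0); column heights now [0 5 5 6 3], max=6
Drop 4: I rot0 at col 1 lands with bottom-row=6; cleared 0 line(s) (total 0); column heights now [0 7 7 7 7], max=7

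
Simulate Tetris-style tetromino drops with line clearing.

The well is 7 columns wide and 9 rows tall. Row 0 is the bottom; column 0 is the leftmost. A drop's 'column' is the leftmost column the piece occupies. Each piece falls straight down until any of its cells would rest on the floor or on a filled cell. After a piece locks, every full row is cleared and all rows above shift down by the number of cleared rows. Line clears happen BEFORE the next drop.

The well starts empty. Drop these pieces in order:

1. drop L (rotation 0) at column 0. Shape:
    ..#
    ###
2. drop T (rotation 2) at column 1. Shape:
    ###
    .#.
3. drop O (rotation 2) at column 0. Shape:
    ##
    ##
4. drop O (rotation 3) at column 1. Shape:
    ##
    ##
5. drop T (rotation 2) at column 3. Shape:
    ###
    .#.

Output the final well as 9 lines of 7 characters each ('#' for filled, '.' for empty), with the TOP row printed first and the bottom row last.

Answer: .......
.##....
.##....
##.....
##.###.
.####..
..#....
..#....
###....

Derivation:
Drop 1: L rot0 at col 0 lands with bottom-row=0; cleared 0 line(s) (total 0); column heights now [1 1 2 0 0 0 0], max=2
Drop 2: T rot2 at col 1 lands with bottom-row=2; cleared 0 line(s) (total 0); column heights now [1 4 4 4 0 0 0], max=4
Drop 3: O rot2 at col 0 lands with bottom-row=4; cleared 0 line(s) (total 0); column heights now [6 6 4 4 0 0 0], max=6
Drop 4: O rot3 at col 1 lands with bottom-row=6; cleared 0 line(s) (total 0); column heights now [6 8 8 4 0 0 0], max=8
Drop 5: T rot2 at col 3 lands with bottom-row=3; cleared 0 line(s) (total 0); column heights now [6 8 8 5 5 5 0], max=8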